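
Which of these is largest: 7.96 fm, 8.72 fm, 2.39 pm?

7.96 fm = 0.00000000000000796 m
8.72 fm = 0.00000000000000872 m
2.39 pm = 0.00000000000239 m

2.39 pm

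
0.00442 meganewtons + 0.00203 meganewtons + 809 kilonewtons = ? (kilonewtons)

In kilonewtons:
  0.00442 meganewtons = 0.00442 × 10³ kilonewtons = 4.42
  0.00203 meganewtons = 0.00203 × 10³ kilonewtons = 2.03
  809 kilonewtons → 809
Sum: 4.42 + 2.03 + 809 = 815.45

815.45 kilonewtons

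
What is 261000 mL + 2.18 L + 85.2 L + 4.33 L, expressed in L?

In L:
  261000 mL = 261000 × 10^-3 L = 261
  2.18 L → 2.18
  85.2 L → 85.2
  4.33 L → 4.33
Sum: 261 + 2.18 + 85.2 + 4.33 = 352.71

352.71 L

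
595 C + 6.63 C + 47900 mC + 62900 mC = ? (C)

712.43 C

In C:
  595 C → 595
  6.63 C → 6.63
  47900 mC = 47900 × 10⁻³ C = 47.9
  62900 mC = 62900 × 10⁻³ C = 62.9
Sum: 595 + 6.63 + 47.9 + 62.9 = 712.43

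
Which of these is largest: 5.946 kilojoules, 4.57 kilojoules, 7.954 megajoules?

7.954 megajoules

5.946 kilojoules = 5946 joules
4.57 kilojoules = 4570 joules
7.954 megajoules = 7954000 joules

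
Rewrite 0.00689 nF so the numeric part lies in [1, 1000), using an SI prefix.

= 6.89 × 10⁻¹² F; 10⁻¹² is pico.

6.89 pF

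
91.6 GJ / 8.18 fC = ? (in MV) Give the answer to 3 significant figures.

(91.6 × 10⁹) / (8.18 × 10⁻¹⁵) = 11.198 × 10²⁴ V

11200000000000000000 MV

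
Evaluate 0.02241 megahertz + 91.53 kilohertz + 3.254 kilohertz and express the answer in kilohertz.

117.194 kilohertz

In kilohertz:
  0.02241 megahertz = 0.02241 × 10^3 kilohertz = 22.41
  91.53 kilohertz → 91.53
  3.254 kilohertz → 3.254
Sum: 22.41 + 91.53 + 3.254 = 117.194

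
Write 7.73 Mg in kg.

mega = 1e6, kilo = 1e3; factor is 1e3.
7.73 × 1e3 = 7730

7730 kg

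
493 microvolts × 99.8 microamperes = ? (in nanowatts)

49.2014 nanowatts

493 × 10^-6 × 99.8 × 10^-6 = 49201.4 × 10^-12 W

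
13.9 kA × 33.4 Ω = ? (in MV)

13.9e3 × 33.4 = 464.26e3 V

0.46426 MV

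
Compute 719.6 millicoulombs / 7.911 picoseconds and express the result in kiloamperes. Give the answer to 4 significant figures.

(719.6e-3) / (7.911e-12) = 90.962e9 A

90960000 kiloamperes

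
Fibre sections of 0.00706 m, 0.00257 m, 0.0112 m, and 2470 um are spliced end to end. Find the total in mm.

23.3 mm

In mm:
  0.00706 m = 0.00706 × 10³ mm = 7.06
  0.00257 m = 0.00257 × 10³ mm = 2.57
  0.0112 m = 0.0112 × 10³ mm = 11.2
  2470 um = 2470 × 10⁻³ mm = 2.47
Sum: 7.06 + 2.57 + 11.2 + 2.47 = 23.3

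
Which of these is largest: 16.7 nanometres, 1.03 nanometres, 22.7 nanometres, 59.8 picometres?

22.7 nanometres

16.7 nanometres = 0.0000000167 metres
1.03 nanometres = 0.00000000103 metres
22.7 nanometres = 0.0000000227 metres
59.8 picometres = 0.0000000000598 metres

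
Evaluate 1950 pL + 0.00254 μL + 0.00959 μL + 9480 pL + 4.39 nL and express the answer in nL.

In nL:
  1950 pL = 1950 × 10^-3 nL = 1.95
  0.00254 μL = 0.00254 × 10^3 nL = 2.54
  0.00959 μL = 0.00959 × 10^3 nL = 9.59
  9480 pL = 9480 × 10^-3 nL = 9.48
  4.39 nL → 4.39
Sum: 1.95 + 2.54 + 9.59 + 9.48 + 4.39 = 27.95

27.95 nL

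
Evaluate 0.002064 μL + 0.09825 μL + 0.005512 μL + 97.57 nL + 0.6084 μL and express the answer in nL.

811.796 nL

In nL:
  0.002064 μL = 0.002064e3 nL = 2.064
  0.09825 μL = 0.09825e3 nL = 98.25
  0.005512 μL = 0.005512e3 nL = 5.512
  97.57 nL → 97.57
  0.6084 μL = 0.6084e3 nL = 608.4
Sum: 2.064 + 98.25 + 5.512 + 97.57 + 608.4 = 811.796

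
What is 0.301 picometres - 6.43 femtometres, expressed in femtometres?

In femtometres:
  0.301 picometres = 0.301 × 10³ femtometres = 301
  6.43 femtometres → 6.43
Difference: 301 - 6.43 = 294.57

294.57 femtometres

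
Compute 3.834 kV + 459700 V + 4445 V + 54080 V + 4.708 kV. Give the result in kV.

In kV:
  3.834 kV → 3.834
  459700 V = 459700 × 10⁻³ kV = 459.7
  4445 V = 4445 × 10⁻³ kV = 4.445
  54080 V = 54080 × 10⁻³ kV = 54.08
  4.708 kV → 4.708
Sum: 3.834 + 459.7 + 4.445 + 54.08 + 4.708 = 526.767

526.767 kV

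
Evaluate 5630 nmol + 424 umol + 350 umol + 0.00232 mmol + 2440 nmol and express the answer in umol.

784.39 umol

In umol:
  5630 nmol = 5630 × 10^-3 umol = 5.63
  424 umol → 424
  350 umol → 350
  0.00232 mmol = 0.00232 × 10^3 umol = 2.32
  2440 nmol = 2440 × 10^-3 umol = 2.44
Sum: 5.63 + 424 + 350 + 2.32 + 2.44 = 784.39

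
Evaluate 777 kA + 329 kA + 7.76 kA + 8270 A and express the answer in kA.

1122.03 kA

In kA:
  777 kA → 777
  329 kA → 329
  7.76 kA → 7.76
  8270 A = 8270 × 10^-3 kA = 8.27
Sum: 777 + 329 + 7.76 + 8.27 = 1122.03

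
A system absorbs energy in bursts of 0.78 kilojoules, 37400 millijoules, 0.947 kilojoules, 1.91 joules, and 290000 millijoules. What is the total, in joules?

In joules:
  0.78 kilojoules = 0.78 × 10³ joules = 780
  37400 millijoules = 37400 × 10⁻³ joules = 37.4
  0.947 kilojoules = 0.947 × 10³ joules = 947
  1.91 joules → 1.91
  290000 millijoules = 290000 × 10⁻³ joules = 290
Sum: 780 + 37.4 + 947 + 1.91 + 290 = 2056.31

2056.31 joules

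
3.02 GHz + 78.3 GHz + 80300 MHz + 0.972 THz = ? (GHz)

In GHz:
  3.02 GHz → 3.02
  78.3 GHz → 78.3
  80300 MHz = 80300 × 10⁻³ GHz = 80.3
  0.972 THz = 0.972 × 10³ GHz = 972
Sum: 3.02 + 78.3 + 80.3 + 972 = 1133.62

1133.62 GHz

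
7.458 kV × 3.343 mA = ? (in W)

24.932094 W

7.458 × 10³ × 3.343 × 10⁻³ = 24.932094 W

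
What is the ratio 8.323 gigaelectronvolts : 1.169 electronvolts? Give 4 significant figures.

7120000000

(8.323e9) / (1.169) = 7.1198e9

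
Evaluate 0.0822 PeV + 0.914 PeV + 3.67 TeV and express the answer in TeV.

In TeV:
  0.0822 PeV = 0.0822 × 10³ TeV = 82.2
  0.914 PeV = 0.914 × 10³ TeV = 914
  3.67 TeV → 3.67
Sum: 82.2 + 914 + 3.67 = 999.87

999.87 TeV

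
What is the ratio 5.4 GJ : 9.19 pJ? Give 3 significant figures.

(5.4 × 10⁹) / (9.19 × 10⁻¹²) = 0.5876 × 10²¹

588000000000000000000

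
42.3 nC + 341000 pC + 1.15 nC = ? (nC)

384.45 nC

In nC:
  42.3 nC → 42.3
  341000 pC = 341000 × 10⁻³ nC = 341
  1.15 nC → 1.15
Sum: 42.3 + 341 + 1.15 = 384.45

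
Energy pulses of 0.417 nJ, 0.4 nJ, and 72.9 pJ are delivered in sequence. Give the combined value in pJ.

889.9 pJ

In pJ:
  0.417 nJ = 0.417 × 10³ pJ = 417
  0.4 nJ = 0.4 × 10³ pJ = 400
  72.9 pJ → 72.9
Sum: 417 + 400 + 72.9 = 889.9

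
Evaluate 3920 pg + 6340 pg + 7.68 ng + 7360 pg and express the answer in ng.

In ng:
  3920 pg = 3920 × 10^-3 ng = 3.92
  6340 pg = 6340 × 10^-3 ng = 6.34
  7.68 ng → 7.68
  7360 pg = 7360 × 10^-3 ng = 7.36
Sum: 3.92 + 6.34 + 7.68 + 7.36 = 25.3

25.3 ng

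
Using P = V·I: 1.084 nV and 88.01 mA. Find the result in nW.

0.09540284 nW

1.084e-9 × 88.01e-3 = 95.40284e-12 W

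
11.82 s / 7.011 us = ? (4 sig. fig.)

(11.82) / (7.011 × 10^-6) = 1.6859 × 10^6

1686000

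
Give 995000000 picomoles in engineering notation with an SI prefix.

= 995e-6 moles; 1e-6 is micro.

995 micromoles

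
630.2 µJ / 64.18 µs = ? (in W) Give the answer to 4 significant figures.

9.819 W

(630.2 × 10^-6) / (64.18 × 10^-6) = 9.81926 W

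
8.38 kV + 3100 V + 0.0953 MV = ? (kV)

In kV:
  8.38 kV → 8.38
  3100 V = 3100e-3 kV = 3.1
  0.0953 MV = 0.0953e3 kV = 95.3
Sum: 8.38 + 3.1 + 95.3 = 106.78

106.78 kV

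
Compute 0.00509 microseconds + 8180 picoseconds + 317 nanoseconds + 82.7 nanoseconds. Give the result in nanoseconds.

412.97 nanoseconds

In nanoseconds:
  0.00509 microseconds = 0.00509e3 nanoseconds = 5.09
  8180 picoseconds = 8180e-3 nanoseconds = 8.18
  317 nanoseconds → 317
  82.7 nanoseconds → 82.7
Sum: 5.09 + 8.18 + 317 + 82.7 = 412.97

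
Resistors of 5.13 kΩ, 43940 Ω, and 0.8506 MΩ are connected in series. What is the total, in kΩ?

899.67 kΩ

In kΩ:
  5.13 kΩ → 5.13
  43940 Ω = 43940 × 10^-3 kΩ = 43.94
  0.8506 MΩ = 0.8506 × 10^3 kΩ = 850.6
Sum: 5.13 + 43.94 + 850.6 = 899.67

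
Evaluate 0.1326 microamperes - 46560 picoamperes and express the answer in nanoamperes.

86.04 nanoamperes

In nanoamperes:
  0.1326 microamperes = 0.1326 × 10³ nanoamperes = 132.6
  46560 picoamperes = 46560 × 10⁻³ nanoamperes = 46.56
Difference: 132.6 - 46.56 = 86.04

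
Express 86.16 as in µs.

atto = 1e-18, micro = 1e-6; factor is 1e-12.
86.16 × 1e-12 = 0.00000000008616

0.00000000008616 µs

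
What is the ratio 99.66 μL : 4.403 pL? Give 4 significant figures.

22630000

(99.66 × 10⁻⁶) / (4.403 × 10⁻¹²) = 22.635 × 10⁶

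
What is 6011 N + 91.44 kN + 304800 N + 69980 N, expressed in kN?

In kN:
  6011 N = 6011 × 10^-3 kN = 6.011
  91.44 kN → 91.44
  304800 N = 304800 × 10^-3 kN = 304.8
  69980 N = 69980 × 10^-3 kN = 69.98
Sum: 6.011 + 91.44 + 304.8 + 69.98 = 472.231

472.231 kN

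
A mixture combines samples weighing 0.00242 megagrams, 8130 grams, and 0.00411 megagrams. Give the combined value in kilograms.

In kilograms:
  0.00242 megagrams = 0.00242 × 10^3 kilograms = 2.42
  8130 grams = 8130 × 10^-3 kilograms = 8.13
  0.00411 megagrams = 0.00411 × 10^3 kilograms = 4.11
Sum: 2.42 + 8.13 + 4.11 = 14.66

14.66 kilograms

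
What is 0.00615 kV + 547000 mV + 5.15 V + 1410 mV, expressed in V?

559.71 V

In V:
  0.00615 kV = 0.00615 × 10^3 V = 6.15
  547000 mV = 547000 × 10^-3 V = 547
  5.15 V → 5.15
  1410 mV = 1410 × 10^-3 V = 1.41
Sum: 6.15 + 547 + 5.15 + 1.41 = 559.71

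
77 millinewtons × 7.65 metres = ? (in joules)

0.58905 joules

77 × 10^-3 × 7.65 = 589.05 × 10^-3 J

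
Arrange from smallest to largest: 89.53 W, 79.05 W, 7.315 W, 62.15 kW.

7.315 W < 79.05 W < 89.53 W < 62.15 kW

89.53 W = 89.53 W
79.05 W = 79.05 W
7.315 W = 7.315 W
62.15 kW = 62150 W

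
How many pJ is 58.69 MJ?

mega = 1e6, pico = 1e-12; factor is 1e18.
58.69 × 1e18 = 58690000000000000000

58690000000000000000 pJ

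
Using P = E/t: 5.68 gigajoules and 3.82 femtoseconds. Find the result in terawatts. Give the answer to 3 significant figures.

(5.68 × 10⁹) / (3.82 × 10⁻¹⁵) = 1.4869 × 10²⁴ W

1490000000000 terawatts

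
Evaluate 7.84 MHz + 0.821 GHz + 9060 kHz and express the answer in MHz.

837.9 MHz

In MHz:
  7.84 MHz → 7.84
  0.821 GHz = 0.821 × 10³ MHz = 821
  9060 kHz = 9060 × 10⁻³ MHz = 9.06
Sum: 7.84 + 821 + 9.06 = 837.9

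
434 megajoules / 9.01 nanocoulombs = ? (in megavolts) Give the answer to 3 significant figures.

(434 × 10^6) / (9.01 × 10^-9) = 48.169 × 10^15 V

48200000000 megavolts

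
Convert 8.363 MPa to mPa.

mega = 1e6, milli = 1e-3; factor is 1e9.
8.363 × 1e9 = 8363000000

8363000000 mPa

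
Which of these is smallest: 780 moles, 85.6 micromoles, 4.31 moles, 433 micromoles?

780 moles = 780 moles
85.6 micromoles = 0.0000856 moles
4.31 moles = 4.31 moles
433 micromoles = 0.000433 moles

85.6 micromoles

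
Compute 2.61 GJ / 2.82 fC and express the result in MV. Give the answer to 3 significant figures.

(2.61 × 10⁹) / (2.82 × 10⁻¹⁵) = 0.92553 × 10²⁴ V

926000000000000000 MV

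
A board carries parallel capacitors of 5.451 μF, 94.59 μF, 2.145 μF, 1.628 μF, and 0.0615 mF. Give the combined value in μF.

In μF:
  5.451 μF → 5.451
  94.59 μF → 94.59
  2.145 μF → 2.145
  1.628 μF → 1.628
  0.0615 mF = 0.0615 × 10³ μF = 61.5
Sum: 5.451 + 94.59 + 2.145 + 1.628 + 61.5 = 165.314

165.314 μF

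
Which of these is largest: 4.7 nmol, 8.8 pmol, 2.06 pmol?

4.7 nmol

4.7 nmol = 0.0000000047 mol
8.8 pmol = 0.0000000000088 mol
2.06 pmol = 0.00000000000206 mol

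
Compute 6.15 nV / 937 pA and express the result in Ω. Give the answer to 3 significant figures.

6.56 Ω

(6.15 × 10⁻⁹) / (937 × 10⁻¹²) = 0.0065635 × 10³ Ω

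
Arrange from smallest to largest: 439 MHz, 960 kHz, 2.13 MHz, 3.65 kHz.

3.65 kHz < 960 kHz < 2.13 MHz < 439 MHz

439 MHz = 439000000 Hz
960 kHz = 960000 Hz
2.13 MHz = 2130000 Hz
3.65 kHz = 3650 Hz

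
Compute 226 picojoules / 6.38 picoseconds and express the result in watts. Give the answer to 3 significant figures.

35.4 watts

(226 × 10^-12) / (6.38 × 10^-12) = 35.423 W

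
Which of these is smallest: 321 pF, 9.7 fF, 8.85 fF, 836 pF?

321 pF = 0.000000000321 F
9.7 fF = 0.0000000000000097 F
8.85 fF = 0.00000000000000885 F
836 pF = 0.000000000836 F

8.85 fF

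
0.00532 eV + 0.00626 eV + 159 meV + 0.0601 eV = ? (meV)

In meV:
  0.00532 eV = 0.00532 × 10^3 meV = 5.32
  0.00626 eV = 0.00626 × 10^3 meV = 6.26
  159 meV → 159
  0.0601 eV = 0.0601 × 10^3 meV = 60.1
Sum: 5.32 + 6.26 + 159 + 60.1 = 230.68

230.68 meV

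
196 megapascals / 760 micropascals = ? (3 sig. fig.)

258000000000

(196e6) / (760e-6) = 0.2579e12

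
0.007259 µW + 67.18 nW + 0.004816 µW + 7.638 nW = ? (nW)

86.893 nW

In nW:
  0.007259 µW = 0.007259 × 10³ nW = 7.259
  67.18 nW → 67.18
  0.004816 µW = 0.004816 × 10³ nW = 4.816
  7.638 nW → 7.638
Sum: 7.259 + 67.18 + 4.816 + 7.638 = 86.893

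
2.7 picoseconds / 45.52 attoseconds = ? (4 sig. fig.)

59310

(2.7e-12) / (45.52e-18) = 0.059315e6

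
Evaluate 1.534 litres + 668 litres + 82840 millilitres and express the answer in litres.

In litres:
  1.534 litres → 1.534
  668 litres → 668
  82840 millilitres = 82840e-3 litres = 82.84
Sum: 1.534 + 668 + 82.84 = 752.374

752.374 litres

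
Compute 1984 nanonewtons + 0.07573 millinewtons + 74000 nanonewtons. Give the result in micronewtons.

151.714 micronewtons

In micronewtons:
  1984 nanonewtons = 1984 × 10⁻³ micronewtons = 1.984
  0.07573 millinewtons = 0.07573 × 10³ micronewtons = 75.73
  74000 nanonewtons = 74000 × 10⁻³ micronewtons = 74
Sum: 1.984 + 75.73 + 74 = 151.714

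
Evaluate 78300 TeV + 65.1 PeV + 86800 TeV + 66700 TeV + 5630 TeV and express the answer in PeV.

In PeV:
  78300 TeV = 78300e-3 PeV = 78.3
  65.1 PeV → 65.1
  86800 TeV = 86800e-3 PeV = 86.8
  66700 TeV = 66700e-3 PeV = 66.7
  5630 TeV = 5630e-3 PeV = 5.63
Sum: 78.3 + 65.1 + 86.8 + 66.7 + 5.63 = 302.53

302.53 PeV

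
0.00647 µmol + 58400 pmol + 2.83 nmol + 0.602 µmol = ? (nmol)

669.7 nmol

In nmol:
  0.00647 µmol = 0.00647e3 nmol = 6.47
  58400 pmol = 58400e-3 nmol = 58.4
  2.83 nmol → 2.83
  0.602 µmol = 0.602e3 nmol = 602
Sum: 6.47 + 58.4 + 2.83 + 602 = 669.7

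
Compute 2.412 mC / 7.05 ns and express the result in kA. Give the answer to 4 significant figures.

(2.412 × 10⁻³) / (7.05 × 10⁻⁹) = 0.342128 × 10⁶ A

342.1 kA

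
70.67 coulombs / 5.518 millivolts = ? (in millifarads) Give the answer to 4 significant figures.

(70.67) / (5.518 × 10⁻³) = 12.8072 × 10³ F

12810000 millifarads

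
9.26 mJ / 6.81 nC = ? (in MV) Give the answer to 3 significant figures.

1.36 MV

(9.26e-3) / (6.81e-9) = 1.3598e6 V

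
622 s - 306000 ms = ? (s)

In s:
  622 s → 622
  306000 ms = 306000 × 10⁻³ s = 306
Difference: 622 - 306 = 316

316 s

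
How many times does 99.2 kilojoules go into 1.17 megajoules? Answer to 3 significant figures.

11.8

(1.17e6) / (99.2e3) = 0.01179e3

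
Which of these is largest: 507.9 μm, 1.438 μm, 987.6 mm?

507.9 μm = 0.0005079 m
1.438 μm = 0.000001438 m
987.6 mm = 0.9876 m

987.6 mm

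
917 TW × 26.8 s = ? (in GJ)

24575600 GJ

917e12 × 26.8 = 24575.6e12 J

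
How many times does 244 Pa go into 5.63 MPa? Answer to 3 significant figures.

(5.63 × 10⁶) / (244) = 0.02307 × 10⁶

23100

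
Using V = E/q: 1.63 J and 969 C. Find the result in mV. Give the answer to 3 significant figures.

1.68 mV

(1.63) / (969) = 0.0016821 V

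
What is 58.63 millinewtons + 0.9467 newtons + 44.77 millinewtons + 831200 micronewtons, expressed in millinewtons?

In millinewtons:
  58.63 millinewtons → 58.63
  0.9467 newtons = 0.9467 × 10³ millinewtons = 946.7
  44.77 millinewtons → 44.77
  831200 micronewtons = 831200 × 10⁻³ millinewtons = 831.2
Sum: 58.63 + 946.7 + 44.77 + 831.2 = 1881.3

1881.3 millinewtons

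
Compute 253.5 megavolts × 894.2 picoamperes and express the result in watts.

253.5e6 × 894.2e-12 = 226679.7e-6 W

0.2266797 watts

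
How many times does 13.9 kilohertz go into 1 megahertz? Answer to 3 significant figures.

(1 × 10^6) / (13.9 × 10^3) = 0.07194 × 10^3

71.9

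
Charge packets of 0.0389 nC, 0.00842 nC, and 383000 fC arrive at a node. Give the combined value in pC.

430.32 pC

In pC:
  0.0389 nC = 0.0389e3 pC = 38.9
  0.00842 nC = 0.00842e3 pC = 8.42
  383000 fC = 383000e-3 pC = 383
Sum: 38.9 + 8.42 + 383 = 430.32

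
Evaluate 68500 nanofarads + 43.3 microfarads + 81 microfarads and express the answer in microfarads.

In microfarads:
  68500 nanofarads = 68500 × 10^-3 microfarads = 68.5
  43.3 microfarads → 43.3
  81 microfarads → 81
Sum: 68.5 + 43.3 + 81 = 192.8

192.8 microfarads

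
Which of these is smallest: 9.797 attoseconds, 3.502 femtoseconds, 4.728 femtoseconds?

9.797 attoseconds = 0.000000000000000009797 seconds
3.502 femtoseconds = 0.000000000000003502 seconds
4.728 femtoseconds = 0.000000000000004728 seconds

9.797 attoseconds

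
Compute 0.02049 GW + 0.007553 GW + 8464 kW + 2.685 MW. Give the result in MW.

In MW:
  0.02049 GW = 0.02049 × 10³ MW = 20.49
  0.007553 GW = 0.007553 × 10³ MW = 7.553
  8464 kW = 8464 × 10⁻³ MW = 8.464
  2.685 MW → 2.685
Sum: 20.49 + 7.553 + 8.464 + 2.685 = 39.192

39.192 MW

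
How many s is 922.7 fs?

0.0000000000009227 s

femto = 10^-15, (no prefix) = 10^0; factor is 10^-15.
922.7 × 10^-15 = 0.0000000000009227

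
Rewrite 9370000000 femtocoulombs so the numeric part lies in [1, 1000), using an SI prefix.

9.37 microcoulombs

= 9.37 × 10^-6 coulombs; 10^-6 is micro.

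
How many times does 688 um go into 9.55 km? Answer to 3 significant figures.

13900000

(9.55 × 10^3) / (688 × 10^-6) = 0.01388 × 10^9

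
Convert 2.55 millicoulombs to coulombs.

0.00255 coulombs

milli = 1e-3, (no prefix) = 1e0; factor is 1e-3.
2.55 × 1e-3 = 0.00255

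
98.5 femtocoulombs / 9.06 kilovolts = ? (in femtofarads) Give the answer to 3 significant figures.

0.0109 femtofarads

(98.5 × 10^-15) / (9.06 × 10^3) = 10.872 × 10^-18 F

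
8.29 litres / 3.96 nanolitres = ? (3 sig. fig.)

(8.29) / (3.96e-9) = 2.093e9

2090000000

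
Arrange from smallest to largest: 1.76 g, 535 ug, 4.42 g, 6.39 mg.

1.76 g = 1.76 g
535 ug = 0.000535 g
4.42 g = 4.42 g
6.39 mg = 0.00639 g

535 ug < 6.39 mg < 1.76 g < 4.42 g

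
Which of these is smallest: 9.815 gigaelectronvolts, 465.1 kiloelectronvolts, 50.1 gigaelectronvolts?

465.1 kiloelectronvolts

9.815 gigaelectronvolts = 9815000000 electronvolts
465.1 kiloelectronvolts = 465100 electronvolts
50.1 gigaelectronvolts = 50100000000 electronvolts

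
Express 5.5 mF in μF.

milli = 10⁻³, micro = 10⁻⁶; factor is 10³.
5.5 × 10³ = 5500

5500 μF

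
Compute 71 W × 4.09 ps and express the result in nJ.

0.29039 nJ

71 × 4.09e-12 = 290.39e-12 J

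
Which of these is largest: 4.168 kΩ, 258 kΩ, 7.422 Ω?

4.168 kΩ = 4168 Ω
258 kΩ = 258000 Ω
7.422 Ω = 7.422 Ω

258 kΩ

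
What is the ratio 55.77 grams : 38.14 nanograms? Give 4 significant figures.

(55.77) / (38.14 × 10⁻⁹) = 1.4622 × 10⁹

1462000000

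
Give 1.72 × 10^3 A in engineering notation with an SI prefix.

1.72 kA

= 1.72 × 10^3 A; 10^3 is kilo.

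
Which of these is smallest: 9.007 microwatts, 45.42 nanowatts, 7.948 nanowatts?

7.948 nanowatts

9.007 microwatts = 0.000009007 watts
45.42 nanowatts = 0.00000004542 watts
7.948 nanowatts = 0.000000007948 watts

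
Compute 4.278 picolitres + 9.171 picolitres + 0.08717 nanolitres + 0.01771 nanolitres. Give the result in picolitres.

In picolitres:
  4.278 picolitres → 4.278
  9.171 picolitres → 9.171
  0.08717 nanolitres = 0.08717e3 picolitres = 87.17
  0.01771 nanolitres = 0.01771e3 picolitres = 17.71
Sum: 4.278 + 9.171 + 87.17 + 17.71 = 118.329

118.329 picolitres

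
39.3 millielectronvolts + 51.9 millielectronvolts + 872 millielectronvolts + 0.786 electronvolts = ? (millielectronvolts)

In millielectronvolts:
  39.3 millielectronvolts → 39.3
  51.9 millielectronvolts → 51.9
  872 millielectronvolts → 872
  0.786 electronvolts = 0.786e3 millielectronvolts = 786
Sum: 39.3 + 51.9 + 872 + 786 = 1749.2

1749.2 millielectronvolts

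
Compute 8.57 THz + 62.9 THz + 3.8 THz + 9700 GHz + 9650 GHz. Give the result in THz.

In THz:
  8.57 THz → 8.57
  62.9 THz → 62.9
  3.8 THz → 3.8
  9700 GHz = 9700 × 10^-3 THz = 9.7
  9650 GHz = 9650 × 10^-3 THz = 9.65
Sum: 8.57 + 62.9 + 3.8 + 9.7 + 9.65 = 94.62

94.62 THz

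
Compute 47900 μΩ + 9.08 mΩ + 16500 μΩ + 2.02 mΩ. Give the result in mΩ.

In mΩ:
  47900 μΩ = 47900 × 10⁻³ mΩ = 47.9
  9.08 mΩ → 9.08
  16500 μΩ = 16500 × 10⁻³ mΩ = 16.5
  2.02 mΩ → 2.02
Sum: 47.9 + 9.08 + 16.5 + 2.02 = 75.5

75.5 mΩ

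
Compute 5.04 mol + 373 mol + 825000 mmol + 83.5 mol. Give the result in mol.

1286.54 mol

In mol:
  5.04 mol → 5.04
  373 mol → 373
  825000 mmol = 825000 × 10⁻³ mol = 825
  83.5 mol → 83.5
Sum: 5.04 + 373 + 825 + 83.5 = 1286.54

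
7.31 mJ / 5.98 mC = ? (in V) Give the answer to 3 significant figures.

(7.31 × 10^-3) / (5.98 × 10^-3) = 1.2224 V

1.22 V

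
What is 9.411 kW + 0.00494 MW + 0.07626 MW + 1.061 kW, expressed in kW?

91.672 kW

In kW:
  9.411 kW → 9.411
  0.00494 MW = 0.00494e3 kW = 4.94
  0.07626 MW = 0.07626e3 kW = 76.26
  1.061 kW → 1.061
Sum: 9.411 + 4.94 + 76.26 + 1.061 = 91.672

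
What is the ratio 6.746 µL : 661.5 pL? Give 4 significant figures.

(6.746 × 10⁻⁶) / (661.5 × 10⁻¹²) = 0.010198 × 10⁶

10200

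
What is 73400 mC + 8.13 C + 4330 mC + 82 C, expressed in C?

167.86 C

In C:
  73400 mC = 73400e-3 C = 73.4
  8.13 C → 8.13
  4330 mC = 4330e-3 C = 4.33
  82 C → 82
Sum: 73.4 + 8.13 + 4.33 + 82 = 167.86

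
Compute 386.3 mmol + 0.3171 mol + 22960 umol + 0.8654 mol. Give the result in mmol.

In mmol:
  386.3 mmol → 386.3
  0.3171 mol = 0.3171 × 10³ mmol = 317.1
  22960 umol = 22960 × 10⁻³ mmol = 22.96
  0.8654 mol = 0.8654 × 10³ mmol = 865.4
Sum: 386.3 + 317.1 + 22.96 + 865.4 = 1591.76

1591.76 mmol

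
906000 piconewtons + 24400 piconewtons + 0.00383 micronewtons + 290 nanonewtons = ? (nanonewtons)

In nanonewtons:
  906000 piconewtons = 906000 × 10^-3 nanonewtons = 906
  24400 piconewtons = 24400 × 10^-3 nanonewtons = 24.4
  0.00383 micronewtons = 0.00383 × 10^3 nanonewtons = 3.83
  290 nanonewtons → 290
Sum: 906 + 24.4 + 3.83 + 290 = 1224.23

1224.23 nanonewtons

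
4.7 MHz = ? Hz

mega = 1e6, (no prefix) = 1e0; factor is 1e6.
4.7 × 1e6 = 4700000

4700000 Hz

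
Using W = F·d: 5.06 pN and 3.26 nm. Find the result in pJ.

0.0000000164956 pJ

5.06 × 10^-12 × 3.26 × 10^-9 = 16.4956 × 10^-21 J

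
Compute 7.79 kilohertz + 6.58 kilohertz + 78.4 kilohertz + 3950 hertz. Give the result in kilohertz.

In kilohertz:
  7.79 kilohertz → 7.79
  6.58 kilohertz → 6.58
  78.4 kilohertz → 78.4
  3950 hertz = 3950 × 10⁻³ kilohertz = 3.95
Sum: 7.79 + 6.58 + 78.4 + 3.95 = 96.72

96.72 kilohertz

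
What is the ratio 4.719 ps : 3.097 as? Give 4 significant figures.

1524000

(4.719 × 10⁻¹²) / (3.097 × 10⁻¹⁸) = 1.5237 × 10⁶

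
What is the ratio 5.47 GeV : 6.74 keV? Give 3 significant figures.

(5.47 × 10⁹) / (6.74 × 10³) = 0.8116 × 10⁶

812000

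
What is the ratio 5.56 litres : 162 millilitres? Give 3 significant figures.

(5.56) / (162 × 10⁻³) = 0.03432 × 10³

34.3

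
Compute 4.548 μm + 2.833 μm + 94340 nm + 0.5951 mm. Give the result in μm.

696.821 μm

In μm:
  4.548 μm → 4.548
  2.833 μm → 2.833
  94340 nm = 94340 × 10^-3 μm = 94.34
  0.5951 mm = 0.5951 × 10^3 μm = 595.1
Sum: 4.548 + 2.833 + 94.34 + 595.1 = 696.821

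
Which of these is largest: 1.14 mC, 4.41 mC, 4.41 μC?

1.14 mC = 0.00114 C
4.41 mC = 0.00441 C
4.41 μC = 0.00000441 C

4.41 mC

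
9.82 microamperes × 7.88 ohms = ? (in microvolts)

9.82 × 10⁻⁶ × 7.88 = 77.3816 × 10⁻⁶ V

77.3816 microvolts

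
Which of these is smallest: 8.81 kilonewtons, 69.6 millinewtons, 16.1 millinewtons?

8.81 kilonewtons = 8810 newtons
69.6 millinewtons = 0.0696 newtons
16.1 millinewtons = 0.0161 newtons

16.1 millinewtons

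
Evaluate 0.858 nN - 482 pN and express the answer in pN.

In pN:
  0.858 nN = 0.858 × 10³ pN = 858
  482 pN → 482
Difference: 858 - 482 = 376

376 pN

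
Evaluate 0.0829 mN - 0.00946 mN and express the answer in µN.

73.44 µN

In µN:
  0.0829 mN = 0.0829e3 µN = 82.9
  0.00946 mN = 0.00946e3 µN = 9.46
Difference: 82.9 - 9.46 = 73.44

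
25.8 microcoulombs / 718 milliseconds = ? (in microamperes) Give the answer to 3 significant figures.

(25.8e-6) / (718e-3) = 0.035933e-3 A

35.9 microamperes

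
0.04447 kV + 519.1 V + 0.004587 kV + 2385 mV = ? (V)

In V:
  0.04447 kV = 0.04447 × 10³ V = 44.47
  519.1 V → 519.1
  0.004587 kV = 0.004587 × 10³ V = 4.587
  2385 mV = 2385 × 10⁻³ V = 2.385
Sum: 44.47 + 519.1 + 4.587 + 2.385 = 570.542

570.542 V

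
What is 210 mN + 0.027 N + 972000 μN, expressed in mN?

1209 mN

In mN:
  210 mN → 210
  0.027 N = 0.027e3 mN = 27
  972000 μN = 972000e-3 mN = 972
Sum: 210 + 27 + 972 = 1209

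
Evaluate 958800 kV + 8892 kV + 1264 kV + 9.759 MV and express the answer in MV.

978.715 MV

In MV:
  958800 kV = 958800 × 10⁻³ MV = 958.8
  8892 kV = 8892 × 10⁻³ MV = 8.892
  1264 kV = 1264 × 10⁻³ MV = 1.264
  9.759 MV → 9.759
Sum: 958.8 + 8.892 + 1.264 + 9.759 = 978.715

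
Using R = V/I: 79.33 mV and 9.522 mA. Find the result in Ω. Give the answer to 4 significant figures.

8.331 Ω

(79.33 × 10^-3) / (9.522 × 10^-3) = 8.33123 Ω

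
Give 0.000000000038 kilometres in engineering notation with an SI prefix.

= 38 × 10⁻⁹ metres; 10⁻⁹ is nano.

38 nanometres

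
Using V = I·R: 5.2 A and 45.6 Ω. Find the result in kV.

0.23712 kV

5.2 × 45.6 = 237.12 V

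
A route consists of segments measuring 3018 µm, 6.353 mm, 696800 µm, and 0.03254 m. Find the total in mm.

738.711 mm

In mm:
  3018 µm = 3018 × 10⁻³ mm = 3.018
  6.353 mm → 6.353
  696800 µm = 696800 × 10⁻³ mm = 696.8
  0.03254 m = 0.03254 × 10³ mm = 32.54
Sum: 3.018 + 6.353 + 696.8 + 32.54 = 738.711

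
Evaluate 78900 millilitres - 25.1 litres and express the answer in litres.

In litres:
  78900 millilitres = 78900 × 10⁻³ litres = 78.9
  25.1 litres → 25.1
Difference: 78.9 - 25.1 = 53.8

53.8 litres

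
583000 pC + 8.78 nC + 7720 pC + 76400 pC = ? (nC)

In nC:
  583000 pC = 583000 × 10⁻³ nC = 583
  8.78 nC → 8.78
  7720 pC = 7720 × 10⁻³ nC = 7.72
  76400 pC = 76400 × 10⁻³ nC = 76.4
Sum: 583 + 8.78 + 7.72 + 76.4 = 675.9

675.9 nC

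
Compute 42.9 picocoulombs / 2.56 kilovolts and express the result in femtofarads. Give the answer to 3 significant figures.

(42.9 × 10⁻¹²) / (2.56 × 10³) = 16.758 × 10⁻¹⁵ F

16.8 femtofarads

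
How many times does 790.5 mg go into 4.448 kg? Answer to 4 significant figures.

(4.448 × 10^3) / (790.5 × 10^-3) = 0.0056268 × 10^6

5627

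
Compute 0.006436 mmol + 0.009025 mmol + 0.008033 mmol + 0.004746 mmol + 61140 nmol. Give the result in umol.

In umol:
  0.006436 mmol = 0.006436e3 umol = 6.436
  0.009025 mmol = 0.009025e3 umol = 9.025
  0.008033 mmol = 0.008033e3 umol = 8.033
  0.004746 mmol = 0.004746e3 umol = 4.746
  61140 nmol = 61140e-3 umol = 61.14
Sum: 6.436 + 9.025 + 8.033 + 4.746 + 61.14 = 89.38

89.38 umol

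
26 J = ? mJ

(no prefix) = 10^0, milli = 10^-3; factor is 10^3.
26 × 10^3 = 26000

26000 mJ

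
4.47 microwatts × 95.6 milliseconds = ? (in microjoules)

4.47 × 10⁻⁶ × 95.6 × 10⁻³ = 427.332 × 10⁻⁹ J

0.427332 microjoules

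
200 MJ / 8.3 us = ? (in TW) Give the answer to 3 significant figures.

24.1 TW

(200 × 10^6) / (8.3 × 10^-6) = 24.096 × 10^12 W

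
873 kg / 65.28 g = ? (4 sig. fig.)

(873 × 10^3) / (65.28) = 13.373 × 10^3

13370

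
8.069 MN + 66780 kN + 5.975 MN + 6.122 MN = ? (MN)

In MN:
  8.069 MN → 8.069
  66780 kN = 66780 × 10⁻³ MN = 66.78
  5.975 MN → 5.975
  6.122 MN → 6.122
Sum: 8.069 + 66.78 + 5.975 + 6.122 = 86.946

86.946 MN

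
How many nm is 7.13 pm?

pico = 1e-12, nano = 1e-9; factor is 1e-3.
7.13 × 1e-3 = 0.00713

0.00713 nm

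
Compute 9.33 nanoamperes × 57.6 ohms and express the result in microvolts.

9.33e-9 × 57.6 = 537.408e-9 V

0.537408 microvolts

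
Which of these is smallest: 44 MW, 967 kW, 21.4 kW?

44 MW = 44000000 W
967 kW = 967000 W
21.4 kW = 21400 W

21.4 kW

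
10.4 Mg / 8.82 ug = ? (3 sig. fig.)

1180000000000

(10.4 × 10⁶) / (8.82 × 10⁻⁶) = 1.179 × 10¹²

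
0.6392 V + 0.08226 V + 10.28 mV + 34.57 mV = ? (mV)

In mV:
  0.6392 V = 0.6392 × 10³ mV = 639.2
  0.08226 V = 0.08226 × 10³ mV = 82.26
  10.28 mV → 10.28
  34.57 mV → 34.57
Sum: 639.2 + 82.26 + 10.28 + 34.57 = 766.31

766.31 mV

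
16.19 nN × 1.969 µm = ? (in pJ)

0.03187811 pJ

16.19 × 10^-9 × 1.969 × 10^-6 = 31.87811 × 10^-15 J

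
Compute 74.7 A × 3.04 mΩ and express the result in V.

0.227088 V

74.7 × 3.04e-3 = 227.088e-3 V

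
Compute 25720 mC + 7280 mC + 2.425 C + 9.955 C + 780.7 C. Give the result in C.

In C:
  25720 mC = 25720 × 10^-3 C = 25.72
  7280 mC = 7280 × 10^-3 C = 7.28
  2.425 C → 2.425
  9.955 C → 9.955
  780.7 C → 780.7
Sum: 25.72 + 7.28 + 2.425 + 9.955 + 780.7 = 826.08

826.08 C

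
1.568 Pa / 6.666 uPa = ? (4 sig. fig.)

(1.568) / (6.666 × 10⁻⁶) = 0.23522 × 10⁶

235200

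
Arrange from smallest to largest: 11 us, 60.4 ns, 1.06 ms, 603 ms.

11 us = 0.000011 s
60.4 ns = 0.0000000604 s
1.06 ms = 0.00106 s
603 ms = 0.603 s

60.4 ns < 11 us < 1.06 ms < 603 ms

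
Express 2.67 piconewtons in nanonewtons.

0.00267 nanonewtons

pico = 1e-12, nano = 1e-9; factor is 1e-3.
2.67 × 1e-3 = 0.00267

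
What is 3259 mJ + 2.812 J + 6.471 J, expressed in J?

12.542 J

In J:
  3259 mJ = 3259e-3 J = 3.259
  2.812 J → 2.812
  6.471 J → 6.471
Sum: 3.259 + 2.812 + 6.471 = 12.542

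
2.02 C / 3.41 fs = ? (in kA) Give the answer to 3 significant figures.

592000000000 kA

(2.02) / (3.41 × 10⁻¹⁵) = 0.59238 × 10¹⁵ A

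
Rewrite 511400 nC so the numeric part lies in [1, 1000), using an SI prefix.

511.4 μC

= 511.4 × 10^-6 C; 10^-6 is micro.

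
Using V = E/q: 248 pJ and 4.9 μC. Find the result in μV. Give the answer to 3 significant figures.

50.6 μV

(248 × 10⁻¹²) / (4.9 × 10⁻⁶) = 50.612 × 10⁻⁶ V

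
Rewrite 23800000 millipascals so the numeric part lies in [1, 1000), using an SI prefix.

= 23.8 × 10^3 pascals; 10^3 is kilo.

23.8 kilopascals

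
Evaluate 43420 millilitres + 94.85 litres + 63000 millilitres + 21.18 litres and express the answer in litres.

222.45 litres

In litres:
  43420 millilitres = 43420 × 10⁻³ litres = 43.42
  94.85 litres → 94.85
  63000 millilitres = 63000 × 10⁻³ litres = 63
  21.18 litres → 21.18
Sum: 43.42 + 94.85 + 63 + 21.18 = 222.45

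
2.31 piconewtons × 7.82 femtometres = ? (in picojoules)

0.0000000000000180642 picojoules

2.31 × 10⁻¹² × 7.82 × 10⁻¹⁵ = 18.0642 × 10⁻²⁷ J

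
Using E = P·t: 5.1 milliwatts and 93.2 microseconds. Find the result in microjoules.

0.47532 microjoules

5.1e-3 × 93.2e-6 = 475.32e-9 J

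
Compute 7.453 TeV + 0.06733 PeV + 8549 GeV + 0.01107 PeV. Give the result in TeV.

94.402 TeV

In TeV:
  7.453 TeV → 7.453
  0.06733 PeV = 0.06733 × 10^3 TeV = 67.33
  8549 GeV = 8549 × 10^-3 TeV = 8.549
  0.01107 PeV = 0.01107 × 10^3 TeV = 11.07
Sum: 7.453 + 67.33 + 8.549 + 11.07 = 94.402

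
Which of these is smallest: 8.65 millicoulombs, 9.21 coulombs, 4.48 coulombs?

8.65 millicoulombs = 0.00865 coulombs
9.21 coulombs = 9.21 coulombs
4.48 coulombs = 4.48 coulombs

8.65 millicoulombs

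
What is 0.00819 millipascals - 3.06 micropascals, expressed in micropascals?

5.13 micropascals

In micropascals:
  0.00819 millipascals = 0.00819 × 10^3 micropascals = 8.19
  3.06 micropascals → 3.06
Difference: 8.19 - 3.06 = 5.13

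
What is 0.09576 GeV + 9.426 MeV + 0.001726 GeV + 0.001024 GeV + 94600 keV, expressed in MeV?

In MeV:
  0.09576 GeV = 0.09576e3 MeV = 95.76
  9.426 MeV → 9.426
  0.001726 GeV = 0.001726e3 MeV = 1.726
  0.001024 GeV = 0.001024e3 MeV = 1.024
  94600 keV = 94600e-3 MeV = 94.6
Sum: 95.76 + 9.426 + 1.726 + 1.024 + 94.6 = 202.536

202.536 MeV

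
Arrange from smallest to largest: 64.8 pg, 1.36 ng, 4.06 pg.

64.8 pg = 0.0000000000648 g
1.36 ng = 0.00000000136 g
4.06 pg = 0.00000000000406 g

4.06 pg < 64.8 pg < 1.36 ng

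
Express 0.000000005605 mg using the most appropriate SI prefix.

= 5.605 × 10⁻¹² g; 10⁻¹² is pico.

5.605 pg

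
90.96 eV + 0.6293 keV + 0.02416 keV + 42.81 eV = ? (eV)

In eV:
  90.96 eV → 90.96
  0.6293 keV = 0.6293e3 eV = 629.3
  0.02416 keV = 0.02416e3 eV = 24.16
  42.81 eV → 42.81
Sum: 90.96 + 629.3 + 24.16 + 42.81 = 787.23

787.23 eV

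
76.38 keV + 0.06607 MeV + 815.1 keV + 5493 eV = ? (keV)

963.043 keV

In keV:
  76.38 keV → 76.38
  0.06607 MeV = 0.06607e3 keV = 66.07
  815.1 keV → 815.1
  5493 eV = 5493e-3 keV = 5.493
Sum: 76.38 + 66.07 + 815.1 + 5.493 = 963.043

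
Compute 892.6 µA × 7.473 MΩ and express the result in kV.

6.6703998 kV

892.6 × 10^-6 × 7.473 × 10^6 = 6670.3998 V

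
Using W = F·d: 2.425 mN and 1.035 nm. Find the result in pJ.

2.425 × 10⁻³ × 1.035 × 10⁻⁹ = 2.509875 × 10⁻¹² J

2.509875 pJ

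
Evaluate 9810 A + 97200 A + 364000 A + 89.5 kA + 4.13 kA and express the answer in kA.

In kA:
  9810 A = 9810 × 10⁻³ kA = 9.81
  97200 A = 97200 × 10⁻³ kA = 97.2
  364000 A = 364000 × 10⁻³ kA = 364
  89.5 kA → 89.5
  4.13 kA → 4.13
Sum: 9.81 + 97.2 + 364 + 89.5 + 4.13 = 564.64

564.64 kA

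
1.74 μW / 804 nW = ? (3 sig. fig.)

(1.74 × 10⁻⁶) / (804 × 10⁻⁹) = 0.002164 × 10³

2.16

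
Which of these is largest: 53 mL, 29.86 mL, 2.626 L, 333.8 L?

53 mL = 0.053 L
29.86 mL = 0.02986 L
2.626 L = 2.626 L
333.8 L = 333.8 L

333.8 L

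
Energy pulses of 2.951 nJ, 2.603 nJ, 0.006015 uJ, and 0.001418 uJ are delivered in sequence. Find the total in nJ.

12.987 nJ

In nJ:
  2.951 nJ → 2.951
  2.603 nJ → 2.603
  0.006015 uJ = 0.006015 × 10³ nJ = 6.015
  0.001418 uJ = 0.001418 × 10³ nJ = 1.418
Sum: 2.951 + 2.603 + 6.015 + 1.418 = 12.987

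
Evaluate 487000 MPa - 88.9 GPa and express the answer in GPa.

In GPa:
  487000 MPa = 487000e-3 GPa = 487
  88.9 GPa → 88.9
Difference: 487 - 88.9 = 398.1

398.1 GPa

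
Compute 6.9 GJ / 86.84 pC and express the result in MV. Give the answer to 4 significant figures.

(6.9e9) / (86.84e-12) = 0.0794565e21 V

79460000000000 MV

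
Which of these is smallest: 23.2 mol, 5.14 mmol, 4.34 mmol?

23.2 mol = 23.2 mol
5.14 mmol = 0.00514 mol
4.34 mmol = 0.00434 mol

4.34 mmol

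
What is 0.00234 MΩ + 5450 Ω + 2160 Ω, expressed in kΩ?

9.95 kΩ

In kΩ:
  0.00234 MΩ = 0.00234 × 10^3 kΩ = 2.34
  5450 Ω = 5450 × 10^-3 kΩ = 5.45
  2160 Ω = 2160 × 10^-3 kΩ = 2.16
Sum: 2.34 + 5.45 + 2.16 = 9.95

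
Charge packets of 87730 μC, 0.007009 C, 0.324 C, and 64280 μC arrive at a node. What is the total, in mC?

483.019 mC

In mC:
  87730 μC = 87730e-3 mC = 87.73
  0.007009 C = 0.007009e3 mC = 7.009
  0.324 C = 0.324e3 mC = 324
  64280 μC = 64280e-3 mC = 64.28
Sum: 87.73 + 7.009 + 324 + 64.28 = 483.019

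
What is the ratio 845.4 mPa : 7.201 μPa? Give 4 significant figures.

(845.4e-3) / (7.201e-6) = 117.4e3

117400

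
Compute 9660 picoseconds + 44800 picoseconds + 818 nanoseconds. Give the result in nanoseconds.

872.46 nanoseconds

In nanoseconds:
  9660 picoseconds = 9660 × 10⁻³ nanoseconds = 9.66
  44800 picoseconds = 44800 × 10⁻³ nanoseconds = 44.8
  818 nanoseconds → 818
Sum: 9.66 + 44.8 + 818 = 872.46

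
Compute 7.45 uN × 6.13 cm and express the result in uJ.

0.456685 uJ

7.45 × 10^-6 × 6.13 × 10^-2 = 45.6685 × 10^-8 J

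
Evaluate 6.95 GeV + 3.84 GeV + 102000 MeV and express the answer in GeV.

112.79 GeV

In GeV:
  6.95 GeV → 6.95
  3.84 GeV → 3.84
  102000 MeV = 102000e-3 GeV = 102
Sum: 6.95 + 3.84 + 102 = 112.79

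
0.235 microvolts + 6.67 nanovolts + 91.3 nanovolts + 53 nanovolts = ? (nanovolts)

In nanovolts:
  0.235 microvolts = 0.235 × 10³ nanovolts = 235
  6.67 nanovolts → 6.67
  91.3 nanovolts → 91.3
  53 nanovolts → 53
Sum: 235 + 6.67 + 91.3 + 53 = 385.97

385.97 nanovolts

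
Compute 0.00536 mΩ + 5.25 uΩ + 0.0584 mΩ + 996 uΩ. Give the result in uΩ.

1065.01 uΩ

In uΩ:
  0.00536 mΩ = 0.00536 × 10³ uΩ = 5.36
  5.25 uΩ → 5.25
  0.0584 mΩ = 0.0584 × 10³ uΩ = 58.4
  996 uΩ → 996
Sum: 5.36 + 5.25 + 58.4 + 996 = 1065.01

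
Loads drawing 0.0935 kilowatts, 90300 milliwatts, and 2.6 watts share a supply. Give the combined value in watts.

In watts:
  0.0935 kilowatts = 0.0935e3 watts = 93.5
  90300 milliwatts = 90300e-3 watts = 90.3
  2.6 watts → 2.6
Sum: 93.5 + 90.3 + 2.6 = 186.4

186.4 watts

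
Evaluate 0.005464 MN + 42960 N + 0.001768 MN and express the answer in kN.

50.192 kN

In kN:
  0.005464 MN = 0.005464 × 10³ kN = 5.464
  42960 N = 42960 × 10⁻³ kN = 42.96
  0.001768 MN = 0.001768 × 10³ kN = 1.768
Sum: 5.464 + 42.96 + 1.768 = 50.192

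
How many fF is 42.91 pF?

42910 fF

pico = 10^-12, femto = 10^-15; factor is 10^3.
42.91 × 10^3 = 42910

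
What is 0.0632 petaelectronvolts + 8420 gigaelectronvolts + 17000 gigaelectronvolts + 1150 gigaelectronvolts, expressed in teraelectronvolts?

89.77 teraelectronvolts

In teraelectronvolts:
  0.0632 petaelectronvolts = 0.0632 × 10³ teraelectronvolts = 63.2
  8420 gigaelectronvolts = 8420 × 10⁻³ teraelectronvolts = 8.42
  17000 gigaelectronvolts = 17000 × 10⁻³ teraelectronvolts = 17
  1150 gigaelectronvolts = 1150 × 10⁻³ teraelectronvolts = 1.15
Sum: 63.2 + 8.42 + 17 + 1.15 = 89.77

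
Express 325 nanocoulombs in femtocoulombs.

325000000 femtocoulombs

nano = 1e-9, femto = 1e-15; factor is 1e6.
325 × 1e6 = 325000000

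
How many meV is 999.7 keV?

999700000 meV

kilo = 1e3, milli = 1e-3; factor is 1e6.
999.7 × 1e6 = 999700000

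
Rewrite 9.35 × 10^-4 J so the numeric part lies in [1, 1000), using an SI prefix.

935 μJ

= 935 × 10^-6 J; 10^-6 is micro.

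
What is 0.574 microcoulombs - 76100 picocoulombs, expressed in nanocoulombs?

497.9 nanocoulombs

In nanocoulombs:
  0.574 microcoulombs = 0.574e3 nanocoulombs = 574
  76100 picocoulombs = 76100e-3 nanocoulombs = 76.1
Difference: 574 - 76.1 = 497.9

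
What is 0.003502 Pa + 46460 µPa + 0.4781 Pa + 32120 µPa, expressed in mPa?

In mPa:
  0.003502 Pa = 0.003502e3 mPa = 3.502
  46460 µPa = 46460e-3 mPa = 46.46
  0.4781 Pa = 0.4781e3 mPa = 478.1
  32120 µPa = 32120e-3 mPa = 32.12
Sum: 3.502 + 46.46 + 478.1 + 32.12 = 560.182

560.182 mPa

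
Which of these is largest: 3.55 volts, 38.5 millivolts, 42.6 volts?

3.55 volts = 3.55 volts
38.5 millivolts = 0.0385 volts
42.6 volts = 42.6 volts

42.6 volts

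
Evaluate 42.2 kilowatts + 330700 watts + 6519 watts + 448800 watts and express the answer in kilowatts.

In kilowatts:
  42.2 kilowatts → 42.2
  330700 watts = 330700 × 10^-3 kilowatts = 330.7
  6519 watts = 6519 × 10^-3 kilowatts = 6.519
  448800 watts = 448800 × 10^-3 kilowatts = 448.8
Sum: 42.2 + 330.7 + 6.519 + 448.8 = 828.219

828.219 kilowatts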